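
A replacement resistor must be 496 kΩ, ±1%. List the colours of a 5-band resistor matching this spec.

yellow, white, blue, orange, brown

496000 Ω = 496 × 10^3.
4 → yellow
9 → white
6 → blue
Multiplier 10^3 → orange.
±1% tolerance → brown.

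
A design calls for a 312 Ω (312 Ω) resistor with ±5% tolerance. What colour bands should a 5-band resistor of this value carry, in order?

312 Ω = 312 × 10^0.
3 → orange
1 → brown
2 → red
Multiplier 10^0 → black.
±5% tolerance → gold.

orange, brown, red, black, gold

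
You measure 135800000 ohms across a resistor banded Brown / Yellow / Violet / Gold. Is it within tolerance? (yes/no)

Brown → 1 (first significant figure)
Yellow → 4 (second significant figure)
Violet → ×10^7 multiplier
Gold → ±5% tolerance
14 × 10000000 = 140000000 Ω
Allowed range: 133000000 Ω to 147000000 Ω.
135800000 ohms lies inside that range.

yes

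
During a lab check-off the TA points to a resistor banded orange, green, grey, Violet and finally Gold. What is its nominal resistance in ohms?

Orange → 3 (first significant figure)
Green → 5 (second significant figure)
Grey → 8 (third significant figure)
Violet → ×10^7 multiplier
358 × 10000000 = 3580000000 Ω

3580000000 Ω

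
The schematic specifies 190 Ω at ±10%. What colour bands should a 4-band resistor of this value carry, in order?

brown, white, brown, silver

190 Ω = 19 × 10^1.
1 → brown
9 → white
Multiplier 10^1 → brown.
±10% tolerance → silver.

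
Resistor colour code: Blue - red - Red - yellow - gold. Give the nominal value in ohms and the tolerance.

6220000 Ω ±5%

Blue → 6 (first significant figure)
Red → 2 (second significant figure)
Red → 2 (third significant figure)
Yellow → ×10^4 multiplier
Gold → ±5% tolerance
622 × 10000 = 6220000 Ω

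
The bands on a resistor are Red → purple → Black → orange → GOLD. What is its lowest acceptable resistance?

Red → 2 (first significant figure)
Violet → 7 (second significant figure)
Black → 0 (third significant figure)
Orange → ×10^3 multiplier
Gold → ±5% tolerance
270 × 1000 = 270000 Ω
Lowest = 270000 × (1 − 5/100) = 256500 Ω.

256500 Ω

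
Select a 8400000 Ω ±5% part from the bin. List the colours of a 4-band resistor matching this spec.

8400000 Ω = 84 × 10^5.
8 → grey
4 → yellow
Multiplier 10^5 → green.
±5% tolerance → gold.

grey, yellow, green, gold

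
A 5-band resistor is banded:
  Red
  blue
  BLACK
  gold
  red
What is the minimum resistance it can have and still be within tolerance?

Red → 2 (first significant figure)
Blue → 6 (second significant figure)
Black → 0 (third significant figure)
Gold → ×0.1 multiplier
Red → ±2% tolerance
260 × 0.1 = 26 Ω
Minimum = 26 × (1 − 2/100) = 25.48 Ω.

25.48 Ω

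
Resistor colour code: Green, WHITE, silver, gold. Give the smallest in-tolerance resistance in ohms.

0.5605 Ω

Green → 5 (first significant figure)
White → 9 (second significant figure)
Silver → ×0.01 multiplier
Gold → ±5% tolerance
59 × 0.01 = 0.59 Ω
Smallest = 0.59 × (1 − 5/100) = 0.5605 Ω.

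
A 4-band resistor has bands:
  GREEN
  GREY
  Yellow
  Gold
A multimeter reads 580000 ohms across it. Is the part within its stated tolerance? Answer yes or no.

Green → 5 (first significant figure)
Grey → 8 (second significant figure)
Yellow → ×10^4 multiplier
Gold → ±5% tolerance
58 × 10000 = 580000 Ω
Allowed range: 551000 Ω to 609000 Ω.
580000 ohms lies inside that range.

yes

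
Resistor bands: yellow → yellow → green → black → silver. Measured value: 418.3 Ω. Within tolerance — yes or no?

Yellow → 4 (first significant figure)
Yellow → 4 (second significant figure)
Green → 5 (third significant figure)
Black → ×1 multiplier
Silver → ±10% tolerance
445 × 1 = 445 Ω
Allowed range: 400.5 Ω to 489.5 Ω.
418.3 Ω lies inside that range.

yes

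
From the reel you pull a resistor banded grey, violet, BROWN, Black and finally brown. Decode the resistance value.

Grey → 8 (first significant figure)
Violet → 7 (second significant figure)
Brown → 1 (third significant figure)
Black → ×1 multiplier
871 × 1 = 871 Ω

871 Ω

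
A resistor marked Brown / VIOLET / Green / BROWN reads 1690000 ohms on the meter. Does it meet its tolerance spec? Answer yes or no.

Brown → 1 (first significant figure)
Violet → 7 (second significant figure)
Green → ×10^5 multiplier
Brown → ±1% tolerance
17 × 100000 = 1700000 Ω
Allowed range: 1683000 Ω to 1717000 Ω.
1690000 ohms lies inside that range.

yes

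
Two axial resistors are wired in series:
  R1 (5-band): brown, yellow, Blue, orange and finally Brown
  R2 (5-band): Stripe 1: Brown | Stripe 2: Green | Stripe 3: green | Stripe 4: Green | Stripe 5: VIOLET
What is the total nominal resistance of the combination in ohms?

15646000 Ω

R1: brown, yellow, blue → 146; orange ×10^3 → 146000 Ω.
R2: brown, green, green → 155; green ×10^5 → 15500000 Ω.
Series: 146000 + 15500000 = 15646000 Ω.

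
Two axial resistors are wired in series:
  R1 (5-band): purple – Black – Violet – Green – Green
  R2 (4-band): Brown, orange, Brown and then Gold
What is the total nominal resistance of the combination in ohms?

70700130 Ω

R1: violet, black, violet → 707; green ×10^5 → 70700000 Ω.
R2: brown, orange → 13; brown ×10 → 130 Ω.
Series: 70700000 + 130 = 70700130 Ω.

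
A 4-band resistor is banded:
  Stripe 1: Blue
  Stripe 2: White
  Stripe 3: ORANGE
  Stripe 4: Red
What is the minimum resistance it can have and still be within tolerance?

67620 Ω

Blue → 6 (first significant figure)
White → 9 (second significant figure)
Orange → ×10^3 multiplier
Red → ±2% tolerance
69 × 1000 = 69000 Ω
Minimum = 69000 × (1 − 2/100) = 67620 Ω.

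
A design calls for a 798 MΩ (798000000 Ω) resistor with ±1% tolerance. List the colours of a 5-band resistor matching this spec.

violet, white, grey, blue, brown

798000000 Ω = 798 × 10^6.
7 → violet
9 → white
8 → grey
Multiplier 10^6 → blue.
±1% tolerance → brown.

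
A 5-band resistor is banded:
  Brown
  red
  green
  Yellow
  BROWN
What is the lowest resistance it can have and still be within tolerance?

Brown → 1 (first significant figure)
Red → 2 (second significant figure)
Green → 5 (third significant figure)
Yellow → ×10^4 multiplier
Brown → ±1% tolerance
125 × 10000 = 1250000 Ω
Lowest = 1250000 × (1 − 1/100) = 1237500 Ω.

1237500 Ω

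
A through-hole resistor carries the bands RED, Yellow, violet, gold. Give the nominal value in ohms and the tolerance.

Red → 2 (first significant figure)
Yellow → 4 (second significant figure)
Violet → ×10^7 multiplier
Gold → ±5% tolerance
24 × 10000000 = 240000000 Ω

240000000 Ω ±5%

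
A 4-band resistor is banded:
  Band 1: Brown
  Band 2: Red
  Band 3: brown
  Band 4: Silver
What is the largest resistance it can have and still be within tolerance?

Brown → 1 (first significant figure)
Red → 2 (second significant figure)
Brown → ×10 multiplier
Silver → ±10% tolerance
12 × 10 = 120 Ω
Largest = 120 × (1 + 10/100) = 132 Ω.

132 Ω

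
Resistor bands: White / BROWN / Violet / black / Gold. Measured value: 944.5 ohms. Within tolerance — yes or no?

yes

White → 9 (first significant figure)
Brown → 1 (second significant figure)
Violet → 7 (third significant figure)
Black → ×1 multiplier
Gold → ±5% tolerance
917 × 1 = 917 Ω
Allowed range: 871.15 Ω to 962.85 Ω.
944.5 ohms lies inside that range.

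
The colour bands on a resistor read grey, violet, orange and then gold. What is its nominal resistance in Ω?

Grey → 8 (first significant figure)
Violet → 7 (second significant figure)
Orange → ×10^3 multiplier
87 × 1000 = 87000 Ω

87000 Ω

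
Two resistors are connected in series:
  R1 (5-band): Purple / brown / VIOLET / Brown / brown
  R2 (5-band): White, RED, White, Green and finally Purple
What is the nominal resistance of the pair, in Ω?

92907170 Ω

R1: violet, brown, violet → 717; brown ×10 → 7170 Ω.
R2: white, red, white → 929; green ×10^5 → 92900000 Ω.
Series: 7170 + 92900000 = 92907170 Ω.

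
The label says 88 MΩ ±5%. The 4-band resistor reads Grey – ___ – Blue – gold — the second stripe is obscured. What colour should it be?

grey

88000000 Ω = 88 × 10^6.
The second band gives digit 8 of the significand, and 8 is grey.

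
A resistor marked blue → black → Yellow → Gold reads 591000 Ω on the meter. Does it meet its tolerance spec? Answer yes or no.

Blue → 6 (first significant figure)
Black → 0 (second significant figure)
Yellow → ×10^4 multiplier
Gold → ±5% tolerance
60 × 10000 = 600000 Ω
Allowed range: 570000 Ω to 630000 Ω.
591000 Ω lies inside that range.

yes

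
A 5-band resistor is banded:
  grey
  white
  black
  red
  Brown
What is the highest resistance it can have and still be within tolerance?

89890 Ω

Grey → 8 (first significant figure)
White → 9 (second significant figure)
Black → 0 (third significant figure)
Red → ×10^2 multiplier
Brown → ±1% tolerance
890 × 100 = 89000 Ω
Highest = 89000 × (1 + 1/100) = 89890 Ω.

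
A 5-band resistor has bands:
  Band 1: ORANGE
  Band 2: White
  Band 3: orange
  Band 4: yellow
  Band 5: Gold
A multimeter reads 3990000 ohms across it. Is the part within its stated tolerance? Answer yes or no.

Orange → 3 (first significant figure)
White → 9 (second significant figure)
Orange → 3 (third significant figure)
Yellow → ×10^4 multiplier
Gold → ±5% tolerance
393 × 10000 = 3930000 Ω
Allowed range: 3733500 Ω to 4126500 Ω.
3990000 ohms lies inside that range.

yes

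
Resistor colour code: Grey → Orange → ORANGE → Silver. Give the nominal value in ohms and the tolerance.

83000 Ω ±10%

Grey → 8 (first significant figure)
Orange → 3 (second significant figure)
Orange → ×10^3 multiplier
Silver → ±10% tolerance
83 × 1000 = 83000 Ω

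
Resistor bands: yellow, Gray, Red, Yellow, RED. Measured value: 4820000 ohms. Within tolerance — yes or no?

yes

Yellow → 4 (first significant figure)
Grey → 8 (second significant figure)
Red → 2 (third significant figure)
Yellow → ×10^4 multiplier
Red → ±2% tolerance
482 × 10000 = 4820000 Ω
Allowed range: 4723600 Ω to 4916400 Ω.
4820000 ohms lies inside that range.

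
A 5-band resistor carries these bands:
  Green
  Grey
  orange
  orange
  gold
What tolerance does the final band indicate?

The last band, gold, is the tolerance band.
Gold corresponds to ±5%.

±5%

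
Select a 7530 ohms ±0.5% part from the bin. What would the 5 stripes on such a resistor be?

violet, green, orange, brown, green

7530 Ω = 753 × 10^1.
7 → violet
5 → green
3 → orange
Multiplier 10^1 → brown.
±0.5% tolerance → green.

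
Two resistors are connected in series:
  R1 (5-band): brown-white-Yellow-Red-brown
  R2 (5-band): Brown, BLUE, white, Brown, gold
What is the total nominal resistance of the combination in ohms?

21090 Ω

R1: brown, white, yellow → 194; red ×10^2 → 19400 Ω.
R2: brown, blue, white → 169; brown ×10 → 1690 Ω.
Series: 19400 + 1690 = 21090 Ω.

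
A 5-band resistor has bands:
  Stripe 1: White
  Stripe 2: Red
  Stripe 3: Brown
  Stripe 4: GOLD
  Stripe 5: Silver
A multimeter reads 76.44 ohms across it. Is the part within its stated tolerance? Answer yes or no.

White → 9 (first significant figure)
Red → 2 (second significant figure)
Brown → 1 (third significant figure)
Gold → ×0.1 multiplier
Silver → ±10% tolerance
921 × 0.1 = 92.1 Ω
Allowed range: 82.89 Ω to 101.31 Ω.
76.44 ohms lies outside that range.

no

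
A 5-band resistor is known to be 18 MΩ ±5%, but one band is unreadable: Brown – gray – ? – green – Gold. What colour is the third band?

18000000 Ω = 180 × 10^5.
The third band gives digit 0 of the significand, and 0 is black.

black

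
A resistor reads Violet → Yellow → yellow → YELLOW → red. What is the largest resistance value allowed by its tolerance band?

7588800 Ω

Violet → 7 (first significant figure)
Yellow → 4 (second significant figure)
Yellow → 4 (third significant figure)
Yellow → ×10^4 multiplier
Red → ±2% tolerance
744 × 10000 = 7440000 Ω
Largest = 7440000 × (1 + 2/100) = 7588800 Ω.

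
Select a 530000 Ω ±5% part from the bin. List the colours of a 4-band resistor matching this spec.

green, orange, yellow, gold

530000 Ω = 53 × 10^4.
5 → green
3 → orange
Multiplier 10^4 → yellow.
±5% tolerance → gold.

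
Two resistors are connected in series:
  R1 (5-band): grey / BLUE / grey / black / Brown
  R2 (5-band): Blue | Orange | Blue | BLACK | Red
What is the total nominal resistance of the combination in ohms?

1504 Ω

R1: grey, blue, grey → 868; black ×1 → 868 Ω.
R2: blue, orange, blue → 636; black ×1 → 636 Ω.
Series: 868 + 636 = 1504 Ω.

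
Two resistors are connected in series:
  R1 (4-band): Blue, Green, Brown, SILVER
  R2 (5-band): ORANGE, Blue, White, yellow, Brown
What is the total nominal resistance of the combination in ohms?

3690650 Ω

R1: blue, green → 65; brown ×10 → 650 Ω.
R2: orange, blue, white → 369; yellow ×10^4 → 3690000 Ω.
Series: 650 + 3690000 = 3690650 Ω.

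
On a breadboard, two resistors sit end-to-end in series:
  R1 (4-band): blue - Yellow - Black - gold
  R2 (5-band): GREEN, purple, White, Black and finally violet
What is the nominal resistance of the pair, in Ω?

643 Ω

R1: blue, yellow → 64; black ×1 → 64 Ω.
R2: green, violet, white → 579; black ×1 → 579 Ω.
Series: 64 + 579 = 643 Ω.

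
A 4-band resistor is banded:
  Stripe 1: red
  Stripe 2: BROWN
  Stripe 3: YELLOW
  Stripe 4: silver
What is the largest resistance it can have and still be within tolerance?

231000 Ω

Red → 2 (first significant figure)
Brown → 1 (second significant figure)
Yellow → ×10^4 multiplier
Silver → ±10% tolerance
21 × 10000 = 210000 Ω
Largest = 210000 × (1 + 10/100) = 231000 Ω.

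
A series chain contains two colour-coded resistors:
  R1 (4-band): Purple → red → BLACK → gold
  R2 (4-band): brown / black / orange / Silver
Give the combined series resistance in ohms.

10072 Ω

R1: violet, red → 72; black ×1 → 72 Ω.
R2: brown, black → 10; orange ×10^3 → 10000 Ω.
Series: 72 + 10000 = 10072 Ω.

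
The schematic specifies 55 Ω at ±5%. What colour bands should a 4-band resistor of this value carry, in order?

55 Ω = 55 × 10^0.
5 → green
5 → green
Multiplier 10^0 → black.
±5% tolerance → gold.

green, green, black, gold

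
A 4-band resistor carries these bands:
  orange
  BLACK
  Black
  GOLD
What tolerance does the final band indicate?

The last band, gold, is the tolerance band.
Gold corresponds to ±5%.

±5%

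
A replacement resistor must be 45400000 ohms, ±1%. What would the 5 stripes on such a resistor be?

45400000 Ω = 454 × 10^5.
4 → yellow
5 → green
4 → yellow
Multiplier 10^5 → green.
±1% tolerance → brown.

yellow, green, yellow, green, brown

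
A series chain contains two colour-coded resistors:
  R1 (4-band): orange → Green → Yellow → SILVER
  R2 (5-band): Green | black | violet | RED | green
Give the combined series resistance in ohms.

R1: orange, green → 35; yellow ×10^4 → 350000 Ω.
R2: green, black, violet → 507; red ×10^2 → 50700 Ω.
Series: 350000 + 50700 = 400700 Ω.

400700 Ω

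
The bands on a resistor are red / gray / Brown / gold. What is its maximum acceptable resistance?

Red → 2 (first significant figure)
Grey → 8 (second significant figure)
Brown → ×10 multiplier
Gold → ±5% tolerance
28 × 10 = 280 Ω
Maximum = 280 × (1 + 5/100) = 294 Ω.

294 Ω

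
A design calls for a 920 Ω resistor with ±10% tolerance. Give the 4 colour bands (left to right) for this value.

920 Ω = 92 × 10^1.
9 → white
2 → red
Multiplier 10^1 → brown.
±10% tolerance → silver.

white, red, brown, silver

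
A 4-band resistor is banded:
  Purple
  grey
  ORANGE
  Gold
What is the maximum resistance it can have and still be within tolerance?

Violet → 7 (first significant figure)
Grey → 8 (second significant figure)
Orange → ×10^3 multiplier
Gold → ±5% tolerance
78 × 1000 = 78000 Ω
Maximum = 78000 × (1 + 5/100) = 81900 Ω.

81900 Ω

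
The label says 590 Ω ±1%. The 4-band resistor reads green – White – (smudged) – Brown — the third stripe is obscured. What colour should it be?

590 Ω = 59 × 10^1.
The third band is the multiplier, 10^1, which is brown.

brown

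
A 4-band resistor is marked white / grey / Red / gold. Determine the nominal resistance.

White → 9 (first significant figure)
Grey → 8 (second significant figure)
Red → ×10^2 multiplier
98 × 100 = 9800 Ω

9800 Ω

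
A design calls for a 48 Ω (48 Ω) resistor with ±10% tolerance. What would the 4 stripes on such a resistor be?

48 Ω = 48 × 10^0.
4 → yellow
8 → grey
Multiplier 10^0 → black.
±10% tolerance → silver.

yellow, grey, black, silver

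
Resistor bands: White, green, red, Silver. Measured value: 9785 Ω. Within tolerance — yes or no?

White → 9 (first significant figure)
Green → 5 (second significant figure)
Red → ×10^2 multiplier
Silver → ±10% tolerance
95 × 100 = 9500 Ω
Allowed range: 8550 Ω to 10450 Ω.
9785 Ω lies inside that range.

yes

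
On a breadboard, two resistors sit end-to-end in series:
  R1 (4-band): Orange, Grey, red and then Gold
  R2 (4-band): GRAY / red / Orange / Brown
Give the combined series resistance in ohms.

R1: orange, grey → 38; red ×10^2 → 3800 Ω.
R2: grey, red → 82; orange ×10^3 → 82000 Ω.
Series: 3800 + 82000 = 85800 Ω.

85800 Ω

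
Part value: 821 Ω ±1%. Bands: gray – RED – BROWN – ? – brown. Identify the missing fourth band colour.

821 Ω = 821 × 10^0.
The fourth band is the multiplier, 10^0, which is black.

black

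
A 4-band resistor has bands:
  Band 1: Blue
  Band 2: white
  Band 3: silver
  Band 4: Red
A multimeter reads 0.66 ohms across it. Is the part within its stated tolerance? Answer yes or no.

Blue → 6 (first significant figure)
White → 9 (second significant figure)
Silver → ×0.01 multiplier
Red → ±2% tolerance
69 × 0.01 = 0.69 Ω
Allowed range: 0.6762 Ω to 0.7038 Ω.
0.66 ohms lies outside that range.

no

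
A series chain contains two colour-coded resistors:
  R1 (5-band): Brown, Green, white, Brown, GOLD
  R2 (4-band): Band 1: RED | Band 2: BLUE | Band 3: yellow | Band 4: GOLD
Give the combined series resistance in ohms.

261590 Ω

R1: brown, green, white → 159; brown ×10 → 1590 Ω.
R2: red, blue → 26; yellow ×10^4 → 260000 Ω.
Series: 1590 + 260000 = 261590 Ω.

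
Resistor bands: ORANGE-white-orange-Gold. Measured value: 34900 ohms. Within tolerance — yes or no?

Orange → 3 (first significant figure)
White → 9 (second significant figure)
Orange → ×10^3 multiplier
Gold → ±5% tolerance
39 × 1000 = 39000 Ω
Allowed range: 37050 Ω to 40950 Ω.
34900 ohms lies outside that range.

no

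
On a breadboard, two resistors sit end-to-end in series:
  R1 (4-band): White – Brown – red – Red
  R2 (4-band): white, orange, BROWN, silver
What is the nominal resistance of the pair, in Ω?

10030 Ω

R1: white, brown → 91; red ×10^2 → 9100 Ω.
R2: white, orange → 93; brown ×10 → 930 Ω.
Series: 9100 + 930 = 10030 Ω.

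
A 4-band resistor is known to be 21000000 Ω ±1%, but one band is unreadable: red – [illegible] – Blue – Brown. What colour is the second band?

21000000 Ω = 21 × 10^6.
The second band gives digit 1 of the significand, and 1 is brown.

brown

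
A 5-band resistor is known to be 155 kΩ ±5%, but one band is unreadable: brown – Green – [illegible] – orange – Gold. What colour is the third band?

green

155000 Ω = 155 × 10^3.
The third band gives digit 5 of the significand, and 5 is green.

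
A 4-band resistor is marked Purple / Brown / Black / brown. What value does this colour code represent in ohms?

Violet → 7 (first significant figure)
Brown → 1 (second significant figure)
Black → ×1 multiplier
71 × 1 = 71 Ω

71 Ω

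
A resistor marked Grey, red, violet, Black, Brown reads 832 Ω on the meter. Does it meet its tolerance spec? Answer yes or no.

Grey → 8 (first significant figure)
Red → 2 (second significant figure)
Violet → 7 (third significant figure)
Black → ×1 multiplier
Brown → ±1% tolerance
827 × 1 = 827 Ω
Allowed range: 818.73 Ω to 835.27 Ω.
832 Ω lies inside that range.

yes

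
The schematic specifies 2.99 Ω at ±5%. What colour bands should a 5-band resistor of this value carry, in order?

2.99 Ω = 299 × 10^-2.
2 → red
9 → white
9 → white
Multiplier 10^-2 → silver.
±5% tolerance → gold.

red, white, white, silver, gold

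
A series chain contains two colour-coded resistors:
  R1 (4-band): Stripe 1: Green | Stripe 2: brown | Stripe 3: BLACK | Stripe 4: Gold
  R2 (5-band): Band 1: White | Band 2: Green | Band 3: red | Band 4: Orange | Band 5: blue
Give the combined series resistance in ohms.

R1: green, brown → 51; black ×1 → 51 Ω.
R2: white, green, red → 952; orange ×10^3 → 952000 Ω.
Series: 51 + 952000 = 952051 Ω.

952051 Ω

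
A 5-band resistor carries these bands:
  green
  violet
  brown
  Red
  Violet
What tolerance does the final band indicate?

The last band, violet, is the tolerance band.
Violet corresponds to ±0.1%.

±0.1%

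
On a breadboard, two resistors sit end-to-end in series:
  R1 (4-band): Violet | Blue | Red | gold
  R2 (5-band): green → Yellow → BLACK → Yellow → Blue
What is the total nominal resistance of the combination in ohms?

R1: violet, blue → 76; red ×10^2 → 7600 Ω.
R2: green, yellow, black → 540; yellow ×10^4 → 5400000 Ω.
Series: 7600 + 5400000 = 5407600 Ω.

5407600 Ω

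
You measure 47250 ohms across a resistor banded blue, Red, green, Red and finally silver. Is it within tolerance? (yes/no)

no

Blue → 6 (first significant figure)
Red → 2 (second significant figure)
Green → 5 (third significant figure)
Red → ×10^2 multiplier
Silver → ±10% tolerance
625 × 100 = 62500 Ω
Allowed range: 56250 Ω to 68750 Ω.
47250 ohms lies outside that range.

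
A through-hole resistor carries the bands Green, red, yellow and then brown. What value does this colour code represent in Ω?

Green → 5 (first significant figure)
Red → 2 (second significant figure)
Yellow → ×10^4 multiplier
52 × 10000 = 520000 Ω

520000 Ω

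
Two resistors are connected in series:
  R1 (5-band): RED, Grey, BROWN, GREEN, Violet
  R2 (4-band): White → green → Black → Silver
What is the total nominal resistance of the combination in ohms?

28100095 Ω

R1: red, grey, brown → 281; green ×10^5 → 28100000 Ω.
R2: white, green → 95; black ×1 → 95 Ω.
Series: 28100000 + 95 = 28100095 Ω.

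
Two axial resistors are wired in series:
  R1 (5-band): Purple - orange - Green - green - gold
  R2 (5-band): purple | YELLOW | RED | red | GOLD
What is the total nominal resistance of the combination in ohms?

73574200 Ω

R1: violet, orange, green → 735; green ×10^5 → 73500000 Ω.
R2: violet, yellow, red → 742; red ×10^2 → 74200 Ω.
Series: 73500000 + 74200 = 73574200 Ω.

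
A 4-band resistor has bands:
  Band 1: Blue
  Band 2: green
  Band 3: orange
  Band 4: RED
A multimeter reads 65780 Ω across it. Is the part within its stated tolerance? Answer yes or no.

Blue → 6 (first significant figure)
Green → 5 (second significant figure)
Orange → ×10^3 multiplier
Red → ±2% tolerance
65 × 1000 = 65000 Ω
Allowed range: 63700 Ω to 66300 Ω.
65780 Ω lies inside that range.

yes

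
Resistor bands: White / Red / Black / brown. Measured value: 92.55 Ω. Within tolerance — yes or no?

White → 9 (first significant figure)
Red → 2 (second significant figure)
Black → ×1 multiplier
Brown → ±1% tolerance
92 × 1 = 92 Ω
Allowed range: 91.08 Ω to 92.92 Ω.
92.55 Ω lies inside that range.

yes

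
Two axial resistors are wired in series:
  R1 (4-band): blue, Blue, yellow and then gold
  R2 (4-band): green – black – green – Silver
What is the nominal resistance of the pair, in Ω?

5660000 Ω

R1: blue, blue → 66; yellow ×10^4 → 660000 Ω.
R2: green, black → 50; green ×10^5 → 5000000 Ω.
Series: 660000 + 5000000 = 5660000 Ω.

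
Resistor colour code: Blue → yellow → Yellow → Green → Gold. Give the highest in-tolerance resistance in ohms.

Blue → 6 (first significant figure)
Yellow → 4 (second significant figure)
Yellow → 4 (third significant figure)
Green → ×10^5 multiplier
Gold → ±5% tolerance
644 × 100000 = 64400000 Ω
Highest = 64400000 × (1 + 5/100) = 67620000 Ω.

67620000 Ω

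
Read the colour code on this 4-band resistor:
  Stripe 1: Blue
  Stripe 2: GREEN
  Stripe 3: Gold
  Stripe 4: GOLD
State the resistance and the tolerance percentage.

Blue → 6 (first significant figure)
Green → 5 (second significant figure)
Gold → ×0.1 multiplier
Gold → ±5% tolerance
65 × 0.1 = 6.5 Ω

6.5 Ω ±5%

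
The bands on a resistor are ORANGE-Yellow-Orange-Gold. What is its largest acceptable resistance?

Orange → 3 (first significant figure)
Yellow → 4 (second significant figure)
Orange → ×10^3 multiplier
Gold → ±5% tolerance
34 × 1000 = 34000 Ω
Largest = 34000 × (1 + 5/100) = 35700 Ω.

35700 Ω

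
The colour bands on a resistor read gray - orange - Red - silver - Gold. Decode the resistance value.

Grey → 8 (first significant figure)
Orange → 3 (second significant figure)
Red → 2 (third significant figure)
Silver → ×0.01 multiplier
832 × 0.01 = 8.32 Ω

8.32 Ω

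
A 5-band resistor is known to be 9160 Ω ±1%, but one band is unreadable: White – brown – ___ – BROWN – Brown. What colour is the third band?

9160 Ω = 916 × 10^1.
The third band gives digit 6 of the significand, and 6 is blue.

blue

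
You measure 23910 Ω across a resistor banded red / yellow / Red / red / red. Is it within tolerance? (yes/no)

Red → 2 (first significant figure)
Yellow → 4 (second significant figure)
Red → 2 (third significant figure)
Red → ×10^2 multiplier
Red → ±2% tolerance
242 × 100 = 24200 Ω
Allowed range: 23716 Ω to 24684 Ω.
23910 Ω lies inside that range.

yes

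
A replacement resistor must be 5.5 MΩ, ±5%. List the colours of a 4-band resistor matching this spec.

5500000 Ω = 55 × 10^5.
5 → green
5 → green
Multiplier 10^5 → green.
±5% tolerance → gold.

green, green, green, gold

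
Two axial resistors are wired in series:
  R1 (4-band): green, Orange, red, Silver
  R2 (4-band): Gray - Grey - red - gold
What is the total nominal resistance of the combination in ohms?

14100 Ω

R1: green, orange → 53; red ×10^2 → 5300 Ω.
R2: grey, grey → 88; red ×10^2 → 8800 Ω.
Series: 5300 + 8800 = 14100 Ω.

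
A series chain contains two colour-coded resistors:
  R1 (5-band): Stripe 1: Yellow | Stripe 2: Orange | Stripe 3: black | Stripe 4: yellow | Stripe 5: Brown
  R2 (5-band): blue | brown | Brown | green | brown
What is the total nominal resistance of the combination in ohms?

65400000 Ω

R1: yellow, orange, black → 430; yellow ×10^4 → 4300000 Ω.
R2: blue, brown, brown → 611; green ×10^5 → 61100000 Ω.
Series: 4300000 + 61100000 = 65400000 Ω.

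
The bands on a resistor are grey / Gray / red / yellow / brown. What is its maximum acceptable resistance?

8908200 Ω

Grey → 8 (first significant figure)
Grey → 8 (second significant figure)
Red → 2 (third significant figure)
Yellow → ×10^4 multiplier
Brown → ±1% tolerance
882 × 10000 = 8820000 Ω
Maximum = 8820000 × (1 + 1/100) = 8908200 Ω.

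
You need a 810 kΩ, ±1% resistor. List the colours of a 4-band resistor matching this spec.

810000 Ω = 81 × 10^4.
8 → grey
1 → brown
Multiplier 10^4 → yellow.
±1% tolerance → brown.

grey, brown, yellow, brown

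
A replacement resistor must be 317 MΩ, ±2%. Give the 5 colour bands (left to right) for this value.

orange, brown, violet, blue, red

317000000 Ω = 317 × 10^6.
3 → orange
1 → brown
7 → violet
Multiplier 10^6 → blue.
±2% tolerance → red.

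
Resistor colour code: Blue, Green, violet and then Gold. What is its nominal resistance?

650000000 Ω

Blue → 6 (first significant figure)
Green → 5 (second significant figure)
Violet → ×10^7 multiplier
65 × 10000000 = 650000000 Ω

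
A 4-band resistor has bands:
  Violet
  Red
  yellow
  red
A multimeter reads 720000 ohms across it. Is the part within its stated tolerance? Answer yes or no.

yes

Violet → 7 (first significant figure)
Red → 2 (second significant figure)
Yellow → ×10^4 multiplier
Red → ±2% tolerance
72 × 10000 = 720000 Ω
Allowed range: 705600 Ω to 734400 Ω.
720000 ohms lies inside that range.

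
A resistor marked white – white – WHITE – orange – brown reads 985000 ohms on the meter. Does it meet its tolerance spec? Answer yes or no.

White → 9 (first significant figure)
White → 9 (second significant figure)
White → 9 (third significant figure)
Orange → ×10^3 multiplier
Brown → ±1% tolerance
999 × 1000 = 999000 Ω
Allowed range: 989010 Ω to 1008990 Ω.
985000 ohms lies outside that range.

no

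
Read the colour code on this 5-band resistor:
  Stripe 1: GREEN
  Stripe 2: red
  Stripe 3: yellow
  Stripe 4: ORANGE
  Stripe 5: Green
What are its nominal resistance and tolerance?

524000 Ω ±0.5%

Green → 5 (first significant figure)
Red → 2 (second significant figure)
Yellow → 4 (third significant figure)
Orange → ×10^3 multiplier
Green → ±0.5% tolerance
524 × 1000 = 524000 Ω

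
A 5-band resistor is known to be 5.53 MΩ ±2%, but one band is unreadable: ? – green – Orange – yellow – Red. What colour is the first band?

5530000 Ω = 553 × 10^4.
The first band gives digit 5 of the significand, and 5 is green.

green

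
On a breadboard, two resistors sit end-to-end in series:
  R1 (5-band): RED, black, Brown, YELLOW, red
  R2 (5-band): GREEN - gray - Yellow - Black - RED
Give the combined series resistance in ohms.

R1: red, black, brown → 201; yellow ×10^4 → 2010000 Ω.
R2: green, grey, yellow → 584; black ×1 → 584 Ω.
Series: 2010000 + 584 = 2010584 Ω.

2010584 Ω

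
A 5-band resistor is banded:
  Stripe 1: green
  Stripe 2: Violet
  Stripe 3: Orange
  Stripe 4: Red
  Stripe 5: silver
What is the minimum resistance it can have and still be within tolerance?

51570 Ω

Green → 5 (first significant figure)
Violet → 7 (second significant figure)
Orange → 3 (third significant figure)
Red → ×10^2 multiplier
Silver → ±10% tolerance
573 × 100 = 57300 Ω
Minimum = 57300 × (1 − 10/100) = 51570 Ω.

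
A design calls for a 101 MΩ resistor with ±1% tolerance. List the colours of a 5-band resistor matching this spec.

brown, black, brown, blue, brown

101000000 Ω = 101 × 10^6.
1 → brown
0 → black
1 → brown
Multiplier 10^6 → blue.
±1% tolerance → brown.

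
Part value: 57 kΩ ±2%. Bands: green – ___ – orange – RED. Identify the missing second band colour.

violet

57000 Ω = 57 × 10^3.
The second band gives digit 7 of the significand, and 7 is violet.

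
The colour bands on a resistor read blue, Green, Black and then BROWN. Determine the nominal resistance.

65 Ω

Blue → 6 (first significant figure)
Green → 5 (second significant figure)
Black → ×1 multiplier
65 × 1 = 65 Ω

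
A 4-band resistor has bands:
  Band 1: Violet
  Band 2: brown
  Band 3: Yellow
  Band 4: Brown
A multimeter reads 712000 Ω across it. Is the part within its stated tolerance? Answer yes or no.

yes

Violet → 7 (first significant figure)
Brown → 1 (second significant figure)
Yellow → ×10^4 multiplier
Brown → ±1% tolerance
71 × 10000 = 710000 Ω
Allowed range: 702900 Ω to 717100 Ω.
712000 Ω lies inside that range.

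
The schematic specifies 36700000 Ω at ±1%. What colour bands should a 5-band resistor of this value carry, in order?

orange, blue, violet, green, brown

36700000 Ω = 367 × 10^5.
3 → orange
6 → blue
7 → violet
Multiplier 10^5 → green.
±1% tolerance → brown.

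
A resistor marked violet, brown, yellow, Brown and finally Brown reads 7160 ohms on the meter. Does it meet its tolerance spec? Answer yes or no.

yes

Violet → 7 (first significant figure)
Brown → 1 (second significant figure)
Yellow → 4 (third significant figure)
Brown → ×10 multiplier
Brown → ±1% tolerance
714 × 10 = 7140 Ω
Allowed range: 7068.6 Ω to 7211.4 Ω.
7160 ohms lies inside that range.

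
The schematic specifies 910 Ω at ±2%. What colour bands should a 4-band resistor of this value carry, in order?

910 Ω = 91 × 10^1.
9 → white
1 → brown
Multiplier 10^1 → brown.
±2% tolerance → red.

white, brown, brown, red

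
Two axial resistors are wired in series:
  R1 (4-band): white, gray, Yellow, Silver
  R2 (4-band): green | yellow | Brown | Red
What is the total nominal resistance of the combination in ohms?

980540 Ω

R1: white, grey → 98; yellow ×10^4 → 980000 Ω.
R2: green, yellow → 54; brown ×10 → 540 Ω.
Series: 980000 + 540 = 980540 Ω.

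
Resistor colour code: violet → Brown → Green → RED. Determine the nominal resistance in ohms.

7100000 Ω

Violet → 7 (first significant figure)
Brown → 1 (second significant figure)
Green → ×10^5 multiplier
71 × 100000 = 7100000 Ω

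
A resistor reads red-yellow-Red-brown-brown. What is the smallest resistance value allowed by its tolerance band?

Red → 2 (first significant figure)
Yellow → 4 (second significant figure)
Red → 2 (third significant figure)
Brown → ×10 multiplier
Brown → ±1% tolerance
242 × 10 = 2420 Ω
Smallest = 2420 × (1 − 1/100) = 2395.8 Ω.

2395.8 Ω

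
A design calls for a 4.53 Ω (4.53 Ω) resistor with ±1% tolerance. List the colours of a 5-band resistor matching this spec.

yellow, green, orange, silver, brown

4.53 Ω = 453 × 10^-2.
4 → yellow
5 → green
3 → orange
Multiplier 10^-2 → silver.
±1% tolerance → brown.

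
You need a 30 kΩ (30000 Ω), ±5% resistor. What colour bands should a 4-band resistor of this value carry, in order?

30000 Ω = 30 × 10^3.
3 → orange
0 → black
Multiplier 10^3 → orange.
±5% tolerance → gold.

orange, black, orange, gold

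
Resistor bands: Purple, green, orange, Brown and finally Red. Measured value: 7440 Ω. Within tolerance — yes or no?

Violet → 7 (first significant figure)
Green → 5 (second significant figure)
Orange → 3 (third significant figure)
Brown → ×10 multiplier
Red → ±2% tolerance
753 × 10 = 7530 Ω
Allowed range: 7379.4 Ω to 7680.6 Ω.
7440 Ω lies inside that range.

yes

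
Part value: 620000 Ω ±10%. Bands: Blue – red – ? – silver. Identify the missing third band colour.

yellow

620000 Ω = 62 × 10^4.
The third band is the multiplier, 10^4, which is yellow.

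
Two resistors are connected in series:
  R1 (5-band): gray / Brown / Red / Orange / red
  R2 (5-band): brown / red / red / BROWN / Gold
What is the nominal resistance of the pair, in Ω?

813220 Ω

R1: grey, brown, red → 812; orange ×10^3 → 812000 Ω.
R2: brown, red, red → 122; brown ×10 → 1220 Ω.
Series: 812000 + 1220 = 813220 Ω.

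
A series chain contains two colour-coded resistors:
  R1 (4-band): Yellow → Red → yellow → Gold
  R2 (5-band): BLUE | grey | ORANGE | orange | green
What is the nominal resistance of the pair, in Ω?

R1: yellow, red → 42; yellow ×10^4 → 420000 Ω.
R2: blue, grey, orange → 683; orange ×10^3 → 683000 Ω.
Series: 420000 + 683000 = 1103000 Ω.

1103000 Ω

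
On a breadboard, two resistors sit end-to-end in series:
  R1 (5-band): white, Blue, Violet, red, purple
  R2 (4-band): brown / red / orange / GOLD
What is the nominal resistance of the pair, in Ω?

R1: white, blue, violet → 967; red ×10^2 → 96700 Ω.
R2: brown, red → 12; orange ×10^3 → 12000 Ω.
Series: 96700 + 12000 = 108700 Ω.

108700 Ω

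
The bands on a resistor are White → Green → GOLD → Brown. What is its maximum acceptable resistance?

White → 9 (first significant figure)
Green → 5 (second significant figure)
Gold → ×0.1 multiplier
Brown → ±1% tolerance
95 × 0.1 = 9.5 Ω
Maximum = 9.5 × (1 + 1/100) = 9.595 Ω.

9.595 Ω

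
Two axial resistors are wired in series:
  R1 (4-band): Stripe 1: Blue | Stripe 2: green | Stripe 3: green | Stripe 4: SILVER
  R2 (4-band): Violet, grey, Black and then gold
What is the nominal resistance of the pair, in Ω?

6500078 Ω

R1: blue, green → 65; green ×10^5 → 6500000 Ω.
R2: violet, grey → 78; black ×1 → 78 Ω.
Series: 6500000 + 78 = 6500078 Ω.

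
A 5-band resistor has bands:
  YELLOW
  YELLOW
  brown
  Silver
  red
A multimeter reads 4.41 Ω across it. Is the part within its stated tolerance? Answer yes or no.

Yellow → 4 (first significant figure)
Yellow → 4 (second significant figure)
Brown → 1 (third significant figure)
Silver → ×0.01 multiplier
Red → ±2% tolerance
441 × 0.01 = 4.41 Ω
Allowed range: 4.3218 Ω to 4.4982 Ω.
4.41 Ω lies inside that range.

yes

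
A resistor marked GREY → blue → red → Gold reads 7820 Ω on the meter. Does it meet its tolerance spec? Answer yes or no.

Grey → 8 (first significant figure)
Blue → 6 (second significant figure)
Red → ×10^2 multiplier
Gold → ±5% tolerance
86 × 100 = 8600 Ω
Allowed range: 8170 Ω to 9030 Ω.
7820 Ω lies outside that range.

no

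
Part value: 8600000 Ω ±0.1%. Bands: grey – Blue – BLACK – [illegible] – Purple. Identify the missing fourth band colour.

yellow

8600000 Ω = 860 × 10^4.
The fourth band is the multiplier, 10^4, which is yellow.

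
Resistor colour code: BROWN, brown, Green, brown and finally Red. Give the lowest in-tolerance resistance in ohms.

1127 Ω

Brown → 1 (first significant figure)
Brown → 1 (second significant figure)
Green → 5 (third significant figure)
Brown → ×10 multiplier
Red → ±2% tolerance
115 × 10 = 1150 Ω
Lowest = 1150 × (1 − 2/100) = 1127 Ω.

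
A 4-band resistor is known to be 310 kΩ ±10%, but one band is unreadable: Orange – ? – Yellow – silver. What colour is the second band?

310000 Ω = 31 × 10^4.
The second band gives digit 1 of the significand, and 1 is brown.

brown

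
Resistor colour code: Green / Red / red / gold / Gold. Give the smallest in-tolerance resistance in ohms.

Green → 5 (first significant figure)
Red → 2 (second significant figure)
Red → 2 (third significant figure)
Gold → ×0.1 multiplier
Gold → ±5% tolerance
522 × 0.1 = 52.2 Ω
Smallest = 52.2 × (1 − 5/100) = 49.59 Ω.

49.59 Ω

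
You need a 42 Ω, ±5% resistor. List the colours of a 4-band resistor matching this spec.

42 Ω = 42 × 10^0.
4 → yellow
2 → red
Multiplier 10^0 → black.
±5% tolerance → gold.

yellow, red, black, gold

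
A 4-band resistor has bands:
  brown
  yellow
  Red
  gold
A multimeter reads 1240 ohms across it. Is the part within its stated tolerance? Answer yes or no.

Brown → 1 (first significant figure)
Yellow → 4 (second significant figure)
Red → ×10^2 multiplier
Gold → ±5% tolerance
14 × 100 = 1400 Ω
Allowed range: 1330 Ω to 1470 Ω.
1240 ohms lies outside that range.

no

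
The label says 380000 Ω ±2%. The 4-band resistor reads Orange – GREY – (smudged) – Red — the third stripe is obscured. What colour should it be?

yellow

380000 Ω = 38 × 10^4.
The third band is the multiplier, 10^4, which is yellow.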